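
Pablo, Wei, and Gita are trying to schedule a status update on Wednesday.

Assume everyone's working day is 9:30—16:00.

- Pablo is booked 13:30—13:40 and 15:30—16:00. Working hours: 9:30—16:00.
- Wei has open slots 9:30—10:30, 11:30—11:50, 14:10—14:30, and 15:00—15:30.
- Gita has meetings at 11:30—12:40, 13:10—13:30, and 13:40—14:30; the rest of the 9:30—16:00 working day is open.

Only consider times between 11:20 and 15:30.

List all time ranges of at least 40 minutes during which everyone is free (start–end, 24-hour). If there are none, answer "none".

none

Pablo free within 09:30–16:00: 09:30–13:30, 13:40–15:30.
Gita free within 09:30–16:00: 09:30–11:30, 12:40–13:10, 13:30–13:40, 14:30–16:00.
Pablo ∩ Wei: 09:30–10:30, 11:30–11:50, 14:10–14:30, 15:00–15:30.
Pablo ∩ Wei ∩ Gita: 09:30–10:30, 15:00–15:30.
Restricted to 11:20–15:30: 15:00–15:30.
Windows ≥ 40 min: (none).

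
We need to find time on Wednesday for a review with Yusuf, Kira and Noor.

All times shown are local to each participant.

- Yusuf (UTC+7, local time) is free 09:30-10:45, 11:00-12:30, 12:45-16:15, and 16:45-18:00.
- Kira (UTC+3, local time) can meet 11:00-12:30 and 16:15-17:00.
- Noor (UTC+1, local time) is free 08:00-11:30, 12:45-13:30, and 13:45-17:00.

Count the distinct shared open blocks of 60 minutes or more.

Yusuf → UTC: 02:30–03:45, 04:00–05:30, 05:45–09:15, 09:45–11:00.
Kira → UTC: 08:00–09:30, 13:15–14:00.
Noor → UTC: 07:00–10:30, 11:45–12:30, 12:45–16:00.
Yusuf ∩ Kira: 08:00–09:15.
Yusuf ∩ Kira ∩ Noor: 08:00–09:15.
Windows ≥ 60 min: 08:00–09:15.
That's 1 window.

1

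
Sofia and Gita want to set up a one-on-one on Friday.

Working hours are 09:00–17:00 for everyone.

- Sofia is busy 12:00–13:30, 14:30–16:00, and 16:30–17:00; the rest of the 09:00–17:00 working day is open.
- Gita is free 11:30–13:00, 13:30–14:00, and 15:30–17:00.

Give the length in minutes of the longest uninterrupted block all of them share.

Sofia free within 09:00–17:00: 09:00–12:00, 13:30–14:30, 16:00–16:30.
Sofia ∩ Gita: 11:30–12:00, 13:30–14:00, 16:00–16:30.
Common window lengths: 30, 30, 30 min; longest is 30.

30 minutes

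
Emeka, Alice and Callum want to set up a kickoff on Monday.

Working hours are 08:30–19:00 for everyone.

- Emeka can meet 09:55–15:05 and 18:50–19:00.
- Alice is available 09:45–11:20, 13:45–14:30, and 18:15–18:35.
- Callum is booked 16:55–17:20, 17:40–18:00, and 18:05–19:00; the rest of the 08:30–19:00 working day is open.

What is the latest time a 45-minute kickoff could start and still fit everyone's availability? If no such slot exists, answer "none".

13:45

Callum free within 08:30–19:00: 08:30–16:55, 17:20–17:40, 18:00–18:05.
Emeka ∩ Alice: 09:55–11:20, 13:45–14:30.
Emeka ∩ Alice ∩ Callum: 09:55–11:20, 13:45–14:30.
Windows ≥ 45 min: 09:55–11:20, 13:45–14:30.
Latest start in the last window 13:45–14:30 is 14:30 − 45 min = 13:45.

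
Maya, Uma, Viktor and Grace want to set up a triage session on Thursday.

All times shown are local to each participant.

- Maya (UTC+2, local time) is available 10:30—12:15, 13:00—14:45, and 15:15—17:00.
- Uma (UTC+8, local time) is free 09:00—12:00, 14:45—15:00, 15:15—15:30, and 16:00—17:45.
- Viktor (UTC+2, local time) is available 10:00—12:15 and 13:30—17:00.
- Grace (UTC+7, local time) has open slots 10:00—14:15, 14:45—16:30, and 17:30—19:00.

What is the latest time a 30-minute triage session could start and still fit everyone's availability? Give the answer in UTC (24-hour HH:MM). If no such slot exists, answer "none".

09:00

Maya → UTC: 08:30–10:15, 11:00–12:45, 13:15–15:00.
Uma → UTC: 01:00–04:00, 06:45–07:00, 07:15–07:30, 08:00–09:45.
Viktor → UTC: 08:00–10:15, 11:30–15:00.
Grace → UTC: 03:00–07:15, 07:45–09:30, 10:30–12:00.
Maya ∩ Uma: 08:30–09:45.
Maya ∩ Uma ∩ Viktor: 08:30–09:45.
Maya ∩ Uma ∩ Viktor ∩ Grace: 08:30–09:30.
Windows ≥ 30 min: 08:30–09:30.
Latest start in the last window 08:30–09:30 is 09:30 − 30 min = 09:00.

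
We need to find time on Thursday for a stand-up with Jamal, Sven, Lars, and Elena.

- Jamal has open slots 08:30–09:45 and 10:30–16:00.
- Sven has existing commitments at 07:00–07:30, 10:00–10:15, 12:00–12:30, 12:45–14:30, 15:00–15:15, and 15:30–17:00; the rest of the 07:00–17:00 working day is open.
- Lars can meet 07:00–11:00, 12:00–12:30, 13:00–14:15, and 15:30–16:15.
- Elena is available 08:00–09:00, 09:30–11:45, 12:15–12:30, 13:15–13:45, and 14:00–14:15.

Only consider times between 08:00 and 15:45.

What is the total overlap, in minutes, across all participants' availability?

Sven free within 07:00–17:00: 07:30–10:00, 10:15–12:00, 12:30–12:45, 14:30–15:00, 15:15–15:30.
Jamal ∩ Sven: 08:30–09:45, 10:30–12:00, 12:30–12:45, 14:30–15:00, 15:15–15:30.
Jamal ∩ Sven ∩ Lars: 08:30–09:45, 10:30–11:00.
Jamal ∩ Sven ∩ Lars ∩ Elena: 08:30–09:00, 09:30–09:45, 10:30–11:00.
Restricted to 08:00–15:45: 08:30–09:00, 09:30–09:45, 10:30–11:00.
Total common minutes: 30 + 15 + 30 = 75.

75 minutes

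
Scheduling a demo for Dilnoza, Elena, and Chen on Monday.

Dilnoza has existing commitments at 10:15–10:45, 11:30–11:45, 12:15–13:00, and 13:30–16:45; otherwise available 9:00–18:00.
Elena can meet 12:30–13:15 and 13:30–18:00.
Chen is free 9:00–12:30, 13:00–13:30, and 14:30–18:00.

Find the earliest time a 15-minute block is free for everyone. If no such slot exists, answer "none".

Dilnoza free within 09:00–18:00: 09:00–10:15, 10:45–11:30, 11:45–12:15, 13:00–13:30, 16:45–18:00.
Dilnoza ∩ Elena: 13:00–13:15, 16:45–18:00.
Dilnoza ∩ Elena ∩ Chen: 13:00–13:15, 16:45–18:00.
Windows ≥ 15 min: 13:00–13:15, 16:45–18:00.
Earliest such window starts at 13:00.

13:00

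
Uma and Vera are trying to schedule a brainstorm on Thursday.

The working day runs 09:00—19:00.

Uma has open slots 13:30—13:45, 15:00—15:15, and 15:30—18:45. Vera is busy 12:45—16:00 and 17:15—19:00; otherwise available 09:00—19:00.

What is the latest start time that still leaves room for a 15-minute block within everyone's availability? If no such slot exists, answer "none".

17:00

Vera free within 09:00–19:00: 09:00–12:45, 16:00–17:15.
Uma ∩ Vera: 16:00–17:15.
Windows ≥ 15 min: 16:00–17:15.
Latest start in the last window 16:00–17:15 is 17:15 − 15 min = 17:00.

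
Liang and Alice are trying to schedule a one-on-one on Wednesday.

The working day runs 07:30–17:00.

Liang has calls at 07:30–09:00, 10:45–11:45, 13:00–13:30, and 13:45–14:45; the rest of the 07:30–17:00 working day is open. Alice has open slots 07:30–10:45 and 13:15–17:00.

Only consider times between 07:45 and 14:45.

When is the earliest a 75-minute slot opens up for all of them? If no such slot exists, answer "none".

09:00

Liang free within 07:30–17:00: 09:00–10:45, 11:45–13:00, 13:30–13:45, 14:45–17:00.
Liang ∩ Alice: 09:00–10:45, 13:30–13:45, 14:45–17:00.
Restricted to 07:45–14:45: 09:00–10:45, 13:30–13:45.
Windows ≥ 75 min: 09:00–10:45.
Earliest such window starts at 09:00.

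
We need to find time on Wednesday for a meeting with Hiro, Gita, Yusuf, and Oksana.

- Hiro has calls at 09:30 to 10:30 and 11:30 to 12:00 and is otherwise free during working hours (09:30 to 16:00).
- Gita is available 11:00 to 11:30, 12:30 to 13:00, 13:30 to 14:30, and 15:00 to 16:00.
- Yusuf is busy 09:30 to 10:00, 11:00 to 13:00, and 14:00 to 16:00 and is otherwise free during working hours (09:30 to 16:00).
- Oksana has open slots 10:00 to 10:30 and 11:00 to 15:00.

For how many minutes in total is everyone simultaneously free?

Hiro free within 09:30–16:00: 10:30–11:30, 12:00–16:00.
Yusuf free within 09:30–16:00: 10:00–11:00, 13:00–14:00.
Hiro ∩ Gita: 11:00–11:30, 12:30–13:00, 13:30–14:30, 15:00–16:00.
Hiro ∩ Gita ∩ Yusuf: 13:30–14:00.
Hiro ∩ Gita ∩ Yusuf ∩ Oksana: 13:30–14:00.
Total common minutes: 30.

30 minutes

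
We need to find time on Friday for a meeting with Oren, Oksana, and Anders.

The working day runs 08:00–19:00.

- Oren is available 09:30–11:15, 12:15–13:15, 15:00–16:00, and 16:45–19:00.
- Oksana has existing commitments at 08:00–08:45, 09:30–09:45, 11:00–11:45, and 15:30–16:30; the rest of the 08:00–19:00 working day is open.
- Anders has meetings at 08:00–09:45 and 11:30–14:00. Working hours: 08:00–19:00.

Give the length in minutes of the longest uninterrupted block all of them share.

Oksana free within 08:00–19:00: 08:45–09:30, 09:45–11:00, 11:45–15:30, 16:30–19:00.
Anders free within 08:00–19:00: 09:45–11:30, 14:00–19:00.
Oren ∩ Oksana: 09:45–11:00, 12:15–13:15, 15:00–15:30, 16:45–19:00.
Oren ∩ Oksana ∩ Anders: 09:45–11:00, 15:00–15:30, 16:45–19:00.
Common window lengths: 75, 30, 135 min; longest is 135.

135 minutes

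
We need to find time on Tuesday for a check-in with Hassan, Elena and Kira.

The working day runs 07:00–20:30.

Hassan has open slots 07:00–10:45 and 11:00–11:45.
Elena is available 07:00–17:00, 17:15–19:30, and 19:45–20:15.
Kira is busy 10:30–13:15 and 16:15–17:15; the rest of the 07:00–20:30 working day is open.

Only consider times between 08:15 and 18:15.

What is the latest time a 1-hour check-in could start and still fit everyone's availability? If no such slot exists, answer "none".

Kira free within 07:00–20:30: 07:00–10:30, 13:15–16:15, 17:15–20:30.
Hassan ∩ Elena: 07:00–10:45, 11:00–11:45.
Hassan ∩ Elena ∩ Kira: 07:00–10:30.
Restricted to 08:15–18:15: 08:15–10:30.
Windows ≥ 60 min: 08:15–10:30.
Latest start in the last window 08:15–10:30 is 10:30 − 60 min = 09:30.

09:30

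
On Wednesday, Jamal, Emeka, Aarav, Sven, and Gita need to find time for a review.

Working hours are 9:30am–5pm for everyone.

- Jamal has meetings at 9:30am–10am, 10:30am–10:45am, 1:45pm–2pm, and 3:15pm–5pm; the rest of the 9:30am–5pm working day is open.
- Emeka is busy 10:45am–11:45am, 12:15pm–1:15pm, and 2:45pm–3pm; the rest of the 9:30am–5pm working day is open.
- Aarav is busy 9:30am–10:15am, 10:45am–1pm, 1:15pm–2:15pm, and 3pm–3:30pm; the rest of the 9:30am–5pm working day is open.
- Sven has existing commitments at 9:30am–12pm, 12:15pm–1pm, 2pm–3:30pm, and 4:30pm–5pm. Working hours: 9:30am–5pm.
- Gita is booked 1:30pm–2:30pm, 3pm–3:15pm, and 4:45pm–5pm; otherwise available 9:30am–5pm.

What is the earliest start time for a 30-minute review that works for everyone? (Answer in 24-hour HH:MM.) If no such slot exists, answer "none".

none

Jamal free within 09:30–17:00: 10:00–10:30, 10:45–13:45, 14:00–15:15.
Emeka free within 09:30–17:00: 09:30–10:45, 11:45–12:15, 13:15–14:45, 15:00–17:00.
Aarav free within 09:30–17:00: 10:15–10:45, 13:00–13:15, 14:15–15:00, 15:30–17:00.
Sven free within 09:30–17:00: 12:00–12:15, 13:00–14:00, 15:30–16:30.
Gita free within 09:30–17:00: 09:30–13:30, 14:30–15:00, 15:15–16:45.
Jamal ∩ Emeka: 10:00–10:30, 11:45–12:15, 13:15–13:45, 14:00–14:45, 15:00–15:15.
Jamal ∩ Emeka ∩ Aarav: 10:15–10:30, 14:15–14:45.
Jamal ∩ Emeka ∩ Aarav ∩ Sven: (none).
Jamal ∩ Emeka ∩ Aarav ∩ Sven ∩ Gita: (none).
Windows ≥ 30 min: (none).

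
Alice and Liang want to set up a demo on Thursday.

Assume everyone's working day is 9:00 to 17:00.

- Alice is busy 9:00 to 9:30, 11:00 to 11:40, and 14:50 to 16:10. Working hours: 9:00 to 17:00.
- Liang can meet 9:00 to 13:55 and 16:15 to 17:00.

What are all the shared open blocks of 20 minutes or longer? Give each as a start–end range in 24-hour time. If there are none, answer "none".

09:30–11:00, 11:40–13:55, 16:15–17:00

Alice free within 09:00–17:00: 09:30–11:00, 11:40–14:50, 16:10–17:00.
Alice ∩ Liang: 09:30–11:00, 11:40–13:55, 16:15–17:00.
Windows ≥ 20 min: 09:30–11:00, 11:40–13:55, 16:15–17:00.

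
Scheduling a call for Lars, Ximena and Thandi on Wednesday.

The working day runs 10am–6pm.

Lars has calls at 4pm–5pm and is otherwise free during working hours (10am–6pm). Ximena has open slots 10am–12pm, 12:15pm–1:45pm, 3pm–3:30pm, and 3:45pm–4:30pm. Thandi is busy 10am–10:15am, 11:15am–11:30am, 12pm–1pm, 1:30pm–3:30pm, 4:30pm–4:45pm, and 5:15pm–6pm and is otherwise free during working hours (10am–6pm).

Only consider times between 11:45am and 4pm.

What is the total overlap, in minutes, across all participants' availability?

Lars free within 10:00–18:00: 10:00–16:00, 17:00–18:00.
Thandi free within 10:00–18:00: 10:15–11:15, 11:30–12:00, 13:00–13:30, 15:30–16:30, 16:45–17:15.
Lars ∩ Ximena: 10:00–12:00, 12:15–13:45, 15:00–15:30, 15:45–16:00.
Lars ∩ Ximena ∩ Thandi: 10:15–11:15, 11:30–12:00, 13:00–13:30, 15:45–16:00.
Restricted to 11:45–16:00: 11:45–12:00, 13:00–13:30, 15:45–16:00.
Total common minutes: 15 + 30 + 15 = 60.

60 minutes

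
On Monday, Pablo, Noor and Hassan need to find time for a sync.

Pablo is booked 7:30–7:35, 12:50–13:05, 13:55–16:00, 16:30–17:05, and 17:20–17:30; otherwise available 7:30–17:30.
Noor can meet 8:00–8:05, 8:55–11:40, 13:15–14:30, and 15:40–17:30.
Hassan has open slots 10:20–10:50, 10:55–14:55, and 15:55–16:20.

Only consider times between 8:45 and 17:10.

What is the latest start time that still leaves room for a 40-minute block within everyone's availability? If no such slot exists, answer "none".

13:15

Pablo free within 07:30–17:30: 07:35–12:50, 13:05–13:55, 16:00–16:30, 17:05–17:20.
Pablo ∩ Noor: 08:00–08:05, 08:55–11:40, 13:15–13:55, 16:00–16:30, 17:05–17:20.
Pablo ∩ Noor ∩ Hassan: 10:20–10:50, 10:55–11:40, 13:15–13:55, 16:00–16:20.
Restricted to 08:45–17:10: 10:20–10:50, 10:55–11:40, 13:15–13:55, 16:00–16:20.
Windows ≥ 40 min: 10:55–11:40, 13:15–13:55.
Latest start in the last window 13:15–13:55 is 13:55 − 40 min = 13:15.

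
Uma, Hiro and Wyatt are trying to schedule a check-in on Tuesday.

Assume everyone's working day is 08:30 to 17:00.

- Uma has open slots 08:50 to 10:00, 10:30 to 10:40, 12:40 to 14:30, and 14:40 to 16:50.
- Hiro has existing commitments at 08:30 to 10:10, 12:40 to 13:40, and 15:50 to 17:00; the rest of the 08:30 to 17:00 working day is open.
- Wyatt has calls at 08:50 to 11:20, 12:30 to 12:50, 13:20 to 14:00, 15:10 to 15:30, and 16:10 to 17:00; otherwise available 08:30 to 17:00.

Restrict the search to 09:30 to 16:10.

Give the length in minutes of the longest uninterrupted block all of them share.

Hiro free within 08:30–17:00: 10:10–12:40, 13:40–15:50.
Wyatt free within 08:30–17:00: 08:30–08:50, 11:20–12:30, 12:50–13:20, 14:00–15:10, 15:30–16:10.
Uma ∩ Hiro: 10:30–10:40, 13:40–14:30, 14:40–15:50.
Uma ∩ Hiro ∩ Wyatt: 14:00–14:30, 14:40–15:10, 15:30–15:50.
Restricted to 09:30–16:10: 14:00–14:30, 14:40–15:10, 15:30–15:50.
Common window lengths: 30, 30, 20 min; longest is 30.

30 minutes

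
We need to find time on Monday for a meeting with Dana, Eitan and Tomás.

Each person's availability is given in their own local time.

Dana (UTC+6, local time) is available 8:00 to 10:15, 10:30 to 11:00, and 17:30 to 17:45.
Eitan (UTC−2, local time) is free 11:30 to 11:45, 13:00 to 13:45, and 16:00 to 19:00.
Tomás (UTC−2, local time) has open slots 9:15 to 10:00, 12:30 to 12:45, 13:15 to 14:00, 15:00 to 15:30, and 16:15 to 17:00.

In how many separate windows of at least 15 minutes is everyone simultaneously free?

0

Dana → UTC: 02:00–04:15, 04:30–05:00, 11:30–11:45.
Eitan → UTC: 13:30–13:45, 15:00–15:45, 18:00–21:00.
Tomás → UTC: 11:15–12:00, 14:30–14:45, 15:15–16:00, 17:00–17:30, 18:15–19:00.
Dana ∩ Eitan: (none).
Dana ∩ Eitan ∩ Tomás: (none).
Windows ≥ 15 min: (none).
That's 0 windows.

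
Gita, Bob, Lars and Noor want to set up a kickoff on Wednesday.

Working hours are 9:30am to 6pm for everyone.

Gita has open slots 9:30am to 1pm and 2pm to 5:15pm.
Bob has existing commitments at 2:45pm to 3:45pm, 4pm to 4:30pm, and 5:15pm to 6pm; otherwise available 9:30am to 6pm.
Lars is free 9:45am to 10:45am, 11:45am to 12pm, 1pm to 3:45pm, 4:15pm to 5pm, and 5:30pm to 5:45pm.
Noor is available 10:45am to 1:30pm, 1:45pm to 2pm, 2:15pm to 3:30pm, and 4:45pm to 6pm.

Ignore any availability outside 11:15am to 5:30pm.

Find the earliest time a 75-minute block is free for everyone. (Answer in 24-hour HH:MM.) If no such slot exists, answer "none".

Bob free within 09:30–18:00: 09:30–14:45, 15:45–16:00, 16:30–17:15.
Gita ∩ Bob: 09:30–13:00, 14:00–14:45, 15:45–16:00, 16:30–17:15.
Gita ∩ Bob ∩ Lars: 09:45–10:45, 11:45–12:00, 14:00–14:45, 16:30–17:00.
Gita ∩ Bob ∩ Lars ∩ Noor: 11:45–12:00, 14:15–14:45, 16:45–17:00.
Restricted to 11:15–17:30: 11:45–12:00, 14:15–14:45, 16:45–17:00.
Windows ≥ 75 min: (none).

none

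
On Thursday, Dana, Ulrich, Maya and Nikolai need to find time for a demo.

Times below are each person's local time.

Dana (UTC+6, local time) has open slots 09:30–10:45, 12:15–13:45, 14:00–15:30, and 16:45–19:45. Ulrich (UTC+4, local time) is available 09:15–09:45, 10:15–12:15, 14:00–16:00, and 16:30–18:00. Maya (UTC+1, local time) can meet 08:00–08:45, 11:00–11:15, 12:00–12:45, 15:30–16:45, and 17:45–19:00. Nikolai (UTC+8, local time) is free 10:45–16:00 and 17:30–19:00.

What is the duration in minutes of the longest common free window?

45 minutes

Dana → UTC: 03:30–04:45, 06:15–07:45, 08:00–09:30, 10:45–13:45.
Ulrich → UTC: 05:15–05:45, 06:15–08:15, 10:00–12:00, 12:30–14:00.
Maya → UTC: 07:00–07:45, 10:00–10:15, 11:00–11:45, 14:30–15:45, 16:45–18:00.
Nikolai → UTC: 02:45–08:00, 09:30–11:00.
Dana ∩ Ulrich: 06:15–07:45, 08:00–08:15, 10:45–12:00, 12:30–13:45.
Dana ∩ Ulrich ∩ Maya: 07:00–07:45, 11:00–11:45.
Dana ∩ Ulrich ∩ Maya ∩ Nikolai: 07:00–07:45.
Single common window of 45 minutes.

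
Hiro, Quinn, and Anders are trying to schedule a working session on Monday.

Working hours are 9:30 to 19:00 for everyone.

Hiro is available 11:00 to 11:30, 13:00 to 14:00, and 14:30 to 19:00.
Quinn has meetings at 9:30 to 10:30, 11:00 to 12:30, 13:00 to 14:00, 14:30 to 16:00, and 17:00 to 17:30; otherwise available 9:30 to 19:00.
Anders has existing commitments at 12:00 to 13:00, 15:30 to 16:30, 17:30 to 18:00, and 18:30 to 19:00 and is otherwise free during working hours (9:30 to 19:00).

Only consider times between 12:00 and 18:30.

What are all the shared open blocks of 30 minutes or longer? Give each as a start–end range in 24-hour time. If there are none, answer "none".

Quinn free within 09:30–19:00: 10:30–11:00, 12:30–13:00, 14:00–14:30, 16:00–17:00, 17:30–19:00.
Anders free within 09:30–19:00: 09:30–12:00, 13:00–15:30, 16:30–17:30, 18:00–18:30.
Hiro ∩ Quinn: 16:00–17:00, 17:30–19:00.
Hiro ∩ Quinn ∩ Anders: 16:30–17:00, 18:00–18:30.
Restricted to 12:00–18:30: 16:30–17:00, 18:00–18:30.
Windows ≥ 30 min: 16:30–17:00, 18:00–18:30.

16:30–17:00, 18:00–18:30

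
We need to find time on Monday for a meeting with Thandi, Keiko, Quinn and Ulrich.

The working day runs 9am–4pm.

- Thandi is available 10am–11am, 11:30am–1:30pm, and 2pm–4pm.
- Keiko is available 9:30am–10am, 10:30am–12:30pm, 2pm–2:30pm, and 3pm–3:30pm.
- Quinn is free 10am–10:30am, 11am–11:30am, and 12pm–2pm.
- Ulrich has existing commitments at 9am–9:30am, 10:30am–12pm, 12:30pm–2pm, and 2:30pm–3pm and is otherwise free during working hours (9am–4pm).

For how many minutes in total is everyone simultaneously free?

Ulrich free within 09:00–16:00: 09:30–10:30, 12:00–12:30, 14:00–14:30, 15:00–16:00.
Thandi ∩ Keiko: 10:30–11:00, 11:30–12:30, 14:00–14:30, 15:00–15:30.
Thandi ∩ Keiko ∩ Quinn: 12:00–12:30.
Thandi ∩ Keiko ∩ Quinn ∩ Ulrich: 12:00–12:30.
Total common minutes: 30.

30 minutes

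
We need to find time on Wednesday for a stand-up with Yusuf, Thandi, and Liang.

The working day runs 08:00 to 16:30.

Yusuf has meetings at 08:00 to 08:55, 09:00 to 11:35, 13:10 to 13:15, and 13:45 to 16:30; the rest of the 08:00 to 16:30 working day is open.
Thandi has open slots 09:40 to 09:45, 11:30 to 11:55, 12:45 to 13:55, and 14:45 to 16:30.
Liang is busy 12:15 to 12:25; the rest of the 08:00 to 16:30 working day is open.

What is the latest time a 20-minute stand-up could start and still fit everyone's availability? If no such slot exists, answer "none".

Yusuf free within 08:00–16:30: 08:55–09:00, 11:35–13:10, 13:15–13:45.
Liang free within 08:00–16:30: 08:00–12:15, 12:25–16:30.
Yusuf ∩ Thandi: 11:35–11:55, 12:45–13:10, 13:15–13:45.
Yusuf ∩ Thandi ∩ Liang: 11:35–11:55, 12:45–13:10, 13:15–13:45.
Windows ≥ 20 min: 11:35–11:55, 12:45–13:10, 13:15–13:45.
Latest start in the last window 13:15–13:45 is 13:45 − 20 min = 13:25.

13:25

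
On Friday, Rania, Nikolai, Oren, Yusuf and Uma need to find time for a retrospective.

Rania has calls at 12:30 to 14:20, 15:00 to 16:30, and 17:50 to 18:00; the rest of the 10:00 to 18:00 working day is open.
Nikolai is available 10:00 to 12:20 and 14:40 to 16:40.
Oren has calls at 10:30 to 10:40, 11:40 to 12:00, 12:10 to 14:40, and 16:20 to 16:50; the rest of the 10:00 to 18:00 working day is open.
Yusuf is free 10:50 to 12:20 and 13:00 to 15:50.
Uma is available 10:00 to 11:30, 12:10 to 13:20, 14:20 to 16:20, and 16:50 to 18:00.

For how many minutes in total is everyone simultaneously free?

60 minutes

Rania free within 10:00–18:00: 10:00–12:30, 14:20–15:00, 16:30–17:50.
Oren free within 10:00–18:00: 10:00–10:30, 10:40–11:40, 12:00–12:10, 14:40–16:20, 16:50–18:00.
Rania ∩ Nikolai: 10:00–12:20, 14:40–15:00, 16:30–16:40.
Rania ∩ Nikolai ∩ Oren: 10:00–10:30, 10:40–11:40, 12:00–12:10, 14:40–15:00.
Rania ∩ Nikolai ∩ Oren ∩ Yusuf: 10:50–11:40, 12:00–12:10, 14:40–15:00.
Rania ∩ Nikolai ∩ Oren ∩ Yusuf ∩ Uma: 10:50–11:30, 14:40–15:00.
Total common minutes: 40 + 20 = 60.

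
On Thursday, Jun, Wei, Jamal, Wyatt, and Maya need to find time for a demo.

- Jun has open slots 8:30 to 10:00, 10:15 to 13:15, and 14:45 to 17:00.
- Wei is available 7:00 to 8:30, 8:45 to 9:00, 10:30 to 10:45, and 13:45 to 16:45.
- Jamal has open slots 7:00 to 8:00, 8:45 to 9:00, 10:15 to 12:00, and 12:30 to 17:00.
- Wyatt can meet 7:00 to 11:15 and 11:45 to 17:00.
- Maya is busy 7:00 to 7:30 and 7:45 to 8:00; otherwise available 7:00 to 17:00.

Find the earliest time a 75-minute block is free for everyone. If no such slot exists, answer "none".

14:45

Maya free within 07:00–17:00: 07:30–07:45, 08:00–17:00.
Jun ∩ Wei: 08:45–09:00, 10:30–10:45, 14:45–16:45.
Jun ∩ Wei ∩ Jamal: 08:45–09:00, 10:30–10:45, 14:45–16:45.
Jun ∩ Wei ∩ Jamal ∩ Wyatt: 08:45–09:00, 10:30–10:45, 14:45–16:45.
Jun ∩ Wei ∩ Jamal ∩ Wyatt ∩ Maya: 08:45–09:00, 10:30–10:45, 14:45–16:45.
Windows ≥ 75 min: 14:45–16:45.
Earliest such window starts at 14:45.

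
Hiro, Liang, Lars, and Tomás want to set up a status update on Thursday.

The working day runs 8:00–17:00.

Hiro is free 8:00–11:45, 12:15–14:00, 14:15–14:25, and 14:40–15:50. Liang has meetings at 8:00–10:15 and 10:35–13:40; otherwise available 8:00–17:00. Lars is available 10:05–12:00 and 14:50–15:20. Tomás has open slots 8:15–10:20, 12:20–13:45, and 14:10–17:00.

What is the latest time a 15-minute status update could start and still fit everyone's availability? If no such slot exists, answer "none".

Liang free within 08:00–17:00: 10:15–10:35, 13:40–17:00.
Hiro ∩ Liang: 10:15–10:35, 13:40–14:00, 14:15–14:25, 14:40–15:50.
Hiro ∩ Liang ∩ Lars: 10:15–10:35, 14:50–15:20.
Hiro ∩ Liang ∩ Lars ∩ Tomás: 10:15–10:20, 14:50–15:20.
Windows ≥ 15 min: 14:50–15:20.
Latest start in the last window 14:50–15:20 is 15:20 − 15 min = 15:05.

15:05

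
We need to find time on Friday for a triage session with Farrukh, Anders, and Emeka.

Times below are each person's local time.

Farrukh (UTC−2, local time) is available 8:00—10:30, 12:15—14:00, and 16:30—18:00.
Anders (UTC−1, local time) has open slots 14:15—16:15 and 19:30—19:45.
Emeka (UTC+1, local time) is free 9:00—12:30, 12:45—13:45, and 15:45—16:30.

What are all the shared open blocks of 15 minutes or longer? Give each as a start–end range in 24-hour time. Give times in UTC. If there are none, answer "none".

15:15–15:30

Farrukh → UTC: 10:00–12:30, 14:15–16:00, 18:30–20:00.
Anders → UTC: 15:15–17:15, 20:30–20:45.
Emeka → UTC: 08:00–11:30, 11:45–12:45, 14:45–15:30.
Farrukh ∩ Anders: 15:15–16:00.
Farrukh ∩ Anders ∩ Emeka: 15:15–15:30.
Windows ≥ 15 min: 15:15–15:30.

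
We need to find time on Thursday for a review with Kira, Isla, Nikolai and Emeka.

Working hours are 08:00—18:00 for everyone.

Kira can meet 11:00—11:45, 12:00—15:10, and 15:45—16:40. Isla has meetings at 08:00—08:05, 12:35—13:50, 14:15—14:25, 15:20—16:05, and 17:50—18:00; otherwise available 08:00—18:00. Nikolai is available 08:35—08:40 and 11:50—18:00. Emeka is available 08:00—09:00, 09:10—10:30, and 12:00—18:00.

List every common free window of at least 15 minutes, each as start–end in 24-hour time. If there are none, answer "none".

12:00–12:35, 13:50–14:15, 14:25–15:10, 16:05–16:40

Isla free within 08:00–18:00: 08:05–12:35, 13:50–14:15, 14:25–15:20, 16:05–17:50.
Kira ∩ Isla: 11:00–11:45, 12:00–12:35, 13:50–14:15, 14:25–15:10, 16:05–16:40.
Kira ∩ Isla ∩ Nikolai: 12:00–12:35, 13:50–14:15, 14:25–15:10, 16:05–16:40.
Kira ∩ Isla ∩ Nikolai ∩ Emeka: 12:00–12:35, 13:50–14:15, 14:25–15:10, 16:05–16:40.
Windows ≥ 15 min: 12:00–12:35, 13:50–14:15, 14:25–15:10, 16:05–16:40.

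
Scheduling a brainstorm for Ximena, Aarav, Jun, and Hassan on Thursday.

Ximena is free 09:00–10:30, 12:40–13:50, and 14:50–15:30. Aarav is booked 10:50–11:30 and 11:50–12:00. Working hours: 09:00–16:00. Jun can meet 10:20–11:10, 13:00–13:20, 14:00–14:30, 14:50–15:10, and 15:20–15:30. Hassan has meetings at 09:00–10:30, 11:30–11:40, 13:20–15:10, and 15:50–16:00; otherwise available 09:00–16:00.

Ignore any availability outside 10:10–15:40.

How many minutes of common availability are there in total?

Aarav free within 09:00–16:00: 09:00–10:50, 11:30–11:50, 12:00–16:00.
Hassan free within 09:00–16:00: 10:30–11:30, 11:40–13:20, 15:10–15:50.
Ximena ∩ Aarav: 09:00–10:30, 12:40–13:50, 14:50–15:30.
Ximena ∩ Aarav ∩ Jun: 10:20–10:30, 13:00–13:20, 14:50–15:10, 15:20–15:30.
Ximena ∩ Aarav ∩ Jun ∩ Hassan: 13:00–13:20, 15:20–15:30.
Restricted to 10:10–15:40: 13:00–13:20, 15:20–15:30.
Total common minutes: 20 + 10 = 30.

30 minutes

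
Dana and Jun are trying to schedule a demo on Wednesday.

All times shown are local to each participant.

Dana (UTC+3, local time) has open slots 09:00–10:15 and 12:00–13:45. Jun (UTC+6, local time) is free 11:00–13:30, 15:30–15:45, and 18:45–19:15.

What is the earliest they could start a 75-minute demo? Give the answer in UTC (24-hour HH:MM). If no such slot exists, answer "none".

06:00

Dana → UTC: 06:00–07:15, 09:00–10:45.
Jun → UTC: 05:00–07:30, 09:30–09:45, 12:45–13:15.
Dana ∩ Jun: 06:00–07:15, 09:30–09:45.
Windows ≥ 75 min: 06:00–07:15.
Earliest such window starts at 06:00.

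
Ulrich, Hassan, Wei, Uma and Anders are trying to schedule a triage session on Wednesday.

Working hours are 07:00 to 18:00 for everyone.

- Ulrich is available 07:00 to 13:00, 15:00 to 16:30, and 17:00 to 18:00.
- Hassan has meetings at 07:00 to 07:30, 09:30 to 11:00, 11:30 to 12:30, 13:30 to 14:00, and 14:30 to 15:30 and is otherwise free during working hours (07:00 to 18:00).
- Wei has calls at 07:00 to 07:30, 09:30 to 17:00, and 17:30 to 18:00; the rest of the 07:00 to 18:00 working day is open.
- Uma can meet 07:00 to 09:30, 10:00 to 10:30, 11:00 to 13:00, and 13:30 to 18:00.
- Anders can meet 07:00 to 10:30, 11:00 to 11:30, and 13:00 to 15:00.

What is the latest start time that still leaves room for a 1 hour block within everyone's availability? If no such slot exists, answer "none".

08:30

Hassan free within 07:00–18:00: 07:30–09:30, 11:00–11:30, 12:30–13:30, 14:00–14:30, 15:30–18:00.
Wei free within 07:00–18:00: 07:30–09:30, 17:00–17:30.
Ulrich ∩ Hassan: 07:30–09:30, 11:00–11:30, 12:30–13:00, 15:30–16:30, 17:00–18:00.
Ulrich ∩ Hassan ∩ Wei: 07:30–09:30, 17:00–17:30.
Ulrich ∩ Hassan ∩ Wei ∩ Uma: 07:30–09:30, 17:00–17:30.
Ulrich ∩ Hassan ∩ Wei ∩ Uma ∩ Anders: 07:30–09:30.
Windows ≥ 60 min: 07:30–09:30.
Latest start in the last window 07:30–09:30 is 09:30 − 60 min = 08:30.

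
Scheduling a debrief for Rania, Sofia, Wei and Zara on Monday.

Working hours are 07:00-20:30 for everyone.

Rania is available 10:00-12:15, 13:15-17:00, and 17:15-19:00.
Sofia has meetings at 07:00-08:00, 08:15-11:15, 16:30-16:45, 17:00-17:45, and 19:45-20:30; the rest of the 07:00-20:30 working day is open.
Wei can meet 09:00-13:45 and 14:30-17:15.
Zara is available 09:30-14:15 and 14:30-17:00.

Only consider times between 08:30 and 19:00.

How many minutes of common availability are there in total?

225 minutes

Sofia free within 07:00–20:30: 08:00–08:15, 11:15–16:30, 16:45–17:00, 17:45–19:45.
Rania ∩ Sofia: 11:15–12:15, 13:15–16:30, 16:45–17:00, 17:45–19:00.
Rania ∩ Sofia ∩ Wei: 11:15–12:15, 13:15–13:45, 14:30–16:30, 16:45–17:00.
Rania ∩ Sofia ∩ Wei ∩ Zara: 11:15–12:15, 13:15–13:45, 14:30–16:30, 16:45–17:00.
Restricted to 08:30–19:00: 11:15–12:15, 13:15–13:45, 14:30–16:30, 16:45–17:00.
Total common minutes: 60 + 30 + 120 + 15 = 225.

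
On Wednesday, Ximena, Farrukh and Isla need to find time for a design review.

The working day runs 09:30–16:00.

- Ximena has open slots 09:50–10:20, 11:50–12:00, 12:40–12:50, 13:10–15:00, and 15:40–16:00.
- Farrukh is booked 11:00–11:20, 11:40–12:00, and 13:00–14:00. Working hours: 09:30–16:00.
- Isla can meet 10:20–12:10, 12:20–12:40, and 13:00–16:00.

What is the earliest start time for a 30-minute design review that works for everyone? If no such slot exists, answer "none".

Farrukh free within 09:30–16:00: 09:30–11:00, 11:20–11:40, 12:00–13:00, 14:00–16:00.
Ximena ∩ Farrukh: 09:50–10:20, 12:40–12:50, 14:00–15:00, 15:40–16:00.
Ximena ∩ Farrukh ∩ Isla: 14:00–15:00, 15:40–16:00.
Windows ≥ 30 min: 14:00–15:00.
Earliest such window starts at 14:00.

14:00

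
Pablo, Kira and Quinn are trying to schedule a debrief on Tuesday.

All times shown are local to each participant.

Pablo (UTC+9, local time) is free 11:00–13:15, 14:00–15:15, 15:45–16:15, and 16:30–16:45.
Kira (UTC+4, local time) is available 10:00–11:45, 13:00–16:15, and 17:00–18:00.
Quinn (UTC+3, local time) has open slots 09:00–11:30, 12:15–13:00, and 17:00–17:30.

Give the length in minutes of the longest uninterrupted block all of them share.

30 minutes

Pablo → UTC: 02:00–04:15, 05:00–06:15, 06:45–07:15, 07:30–07:45.
Kira → UTC: 06:00–07:45, 09:00–12:15, 13:00–14:00.
Quinn → UTC: 06:00–08:30, 09:15–10:00, 14:00–14:30.
Pablo ∩ Kira: 06:00–06:15, 06:45–07:15, 07:30–07:45.
Pablo ∩ Kira ∩ Quinn: 06:00–06:15, 06:45–07:15, 07:30–07:45.
Common window lengths: 15, 30, 15 min; longest is 30.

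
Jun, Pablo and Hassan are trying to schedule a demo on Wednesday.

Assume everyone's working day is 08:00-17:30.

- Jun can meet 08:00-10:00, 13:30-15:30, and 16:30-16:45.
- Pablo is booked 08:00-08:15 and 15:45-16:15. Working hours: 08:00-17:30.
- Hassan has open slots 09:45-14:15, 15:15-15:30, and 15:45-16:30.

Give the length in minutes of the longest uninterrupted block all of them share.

Pablo free within 08:00–17:30: 08:15–15:45, 16:15–17:30.
Jun ∩ Pablo: 08:15–10:00, 13:30–15:30, 16:30–16:45.
Jun ∩ Pablo ∩ Hassan: 09:45–10:00, 13:30–14:15, 15:15–15:30.
Common window lengths: 15, 45, 15 min; longest is 45.

45 minutes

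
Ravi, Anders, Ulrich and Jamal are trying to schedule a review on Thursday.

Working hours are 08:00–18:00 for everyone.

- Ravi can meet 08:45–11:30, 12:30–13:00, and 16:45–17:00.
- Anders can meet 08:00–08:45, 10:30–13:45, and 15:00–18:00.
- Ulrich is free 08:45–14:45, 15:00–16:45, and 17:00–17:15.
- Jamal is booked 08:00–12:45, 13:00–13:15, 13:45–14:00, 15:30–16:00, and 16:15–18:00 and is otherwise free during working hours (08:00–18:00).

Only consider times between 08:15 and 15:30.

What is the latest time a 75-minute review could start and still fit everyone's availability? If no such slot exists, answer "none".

none

Jamal free within 08:00–18:00: 12:45–13:00, 13:15–13:45, 14:00–15:30, 16:00–16:15.
Ravi ∩ Anders: 10:30–11:30, 12:30–13:00, 16:45–17:00.
Ravi ∩ Anders ∩ Ulrich: 10:30–11:30, 12:30–13:00.
Ravi ∩ Anders ∩ Ulrich ∩ Jamal: 12:45–13:00.
Restricted to 08:15–15:30: 12:45–13:00.
Windows ≥ 75 min: (none).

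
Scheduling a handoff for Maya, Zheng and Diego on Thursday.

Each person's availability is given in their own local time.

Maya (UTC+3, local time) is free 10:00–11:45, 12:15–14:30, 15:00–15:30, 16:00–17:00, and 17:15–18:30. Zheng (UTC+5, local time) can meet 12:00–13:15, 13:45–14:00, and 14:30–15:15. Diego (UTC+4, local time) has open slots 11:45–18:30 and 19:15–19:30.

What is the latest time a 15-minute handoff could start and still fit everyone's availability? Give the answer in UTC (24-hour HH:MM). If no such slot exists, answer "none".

10:00

Maya → UTC: 07:00–08:45, 09:15–11:30, 12:00–12:30, 13:00–14:00, 14:15–15:30.
Zheng → UTC: 07:00–08:15, 08:45–09:00, 09:30–10:15.
Diego → UTC: 07:45–14:30, 15:15–15:30.
Maya ∩ Zheng: 07:00–08:15, 09:30–10:15.
Maya ∩ Zheng ∩ Diego: 07:45–08:15, 09:30–10:15.
Windows ≥ 15 min: 07:45–08:15, 09:30–10:15.
Latest start in the last window 09:30–10:15 is 10:15 − 15 min = 10:00.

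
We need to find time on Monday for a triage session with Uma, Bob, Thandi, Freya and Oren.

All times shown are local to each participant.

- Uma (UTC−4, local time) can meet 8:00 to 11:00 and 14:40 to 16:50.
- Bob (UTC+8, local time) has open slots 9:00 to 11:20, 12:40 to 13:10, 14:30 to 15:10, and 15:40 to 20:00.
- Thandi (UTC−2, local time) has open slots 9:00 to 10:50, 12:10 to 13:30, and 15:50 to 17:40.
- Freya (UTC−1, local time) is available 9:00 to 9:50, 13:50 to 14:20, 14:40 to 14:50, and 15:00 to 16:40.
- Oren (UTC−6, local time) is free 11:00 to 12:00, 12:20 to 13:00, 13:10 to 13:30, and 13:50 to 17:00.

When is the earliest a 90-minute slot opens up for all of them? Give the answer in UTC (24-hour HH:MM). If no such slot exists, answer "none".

Uma → UTC: 12:00–15:00, 18:40–20:50.
Bob → UTC: 01:00–03:20, 04:40–05:10, 06:30–07:10, 07:40–12:00.
Thandi → UTC: 11:00–12:50, 14:10–15:30, 17:50–19:40.
Freya → UTC: 10:00–10:50, 14:50–15:20, 15:40–15:50, 16:00–17:40.
Oren → UTC: 17:00–18:00, 18:20–19:00, 19:10–19:30, 19:50–23:00.
Uma ∩ Bob: (none).
Uma ∩ Bob ∩ Thandi: (none).
Uma ∩ Bob ∩ Thandi ∩ Freya: (none).
Uma ∩ Bob ∩ Thandi ∩ Freya ∩ Oren: (none).
Windows ≥ 90 min: (none).

none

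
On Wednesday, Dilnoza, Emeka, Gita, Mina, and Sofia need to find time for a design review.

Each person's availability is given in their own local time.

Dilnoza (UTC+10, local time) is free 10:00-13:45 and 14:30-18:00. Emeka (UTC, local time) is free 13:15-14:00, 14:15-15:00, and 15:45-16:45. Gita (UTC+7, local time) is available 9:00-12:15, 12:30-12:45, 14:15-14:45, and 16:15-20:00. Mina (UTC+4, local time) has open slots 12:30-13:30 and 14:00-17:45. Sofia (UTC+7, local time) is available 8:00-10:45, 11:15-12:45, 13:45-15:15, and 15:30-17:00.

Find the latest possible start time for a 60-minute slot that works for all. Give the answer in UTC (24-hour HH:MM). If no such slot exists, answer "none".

none

Dilnoza → UTC: 00:00–03:45, 04:30–08:00.
Emeka → UTC: 13:15–14:00, 14:15–15:00, 15:45–16:45.
Gita → UTC: 02:00–05:15, 05:30–05:45, 07:15–07:45, 09:15–13:00.
Mina → UTC: 08:30–09:30, 10:00–13:45.
Sofia → UTC: 01:00–03:45, 04:15–05:45, 06:45–08:15, 08:30–10:00.
Dilnoza ∩ Emeka: (none).
Dilnoza ∩ Emeka ∩ Gita: (none).
Dilnoza ∩ Emeka ∩ Gita ∩ Mina: (none).
Dilnoza ∩ Emeka ∩ Gita ∩ Mina ∩ Sofia: (none).
Windows ≥ 60 min: (none).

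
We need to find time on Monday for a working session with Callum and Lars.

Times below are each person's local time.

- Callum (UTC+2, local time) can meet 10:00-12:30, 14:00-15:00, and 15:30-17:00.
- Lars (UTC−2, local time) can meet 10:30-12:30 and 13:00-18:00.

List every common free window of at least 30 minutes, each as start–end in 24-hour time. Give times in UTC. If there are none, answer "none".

12:30–13:00, 13:30–14:30

Callum → UTC: 08:00–10:30, 12:00–13:00, 13:30–15:00.
Lars → UTC: 12:30–14:30, 15:00–20:00.
Callum ∩ Lars: 12:30–13:00, 13:30–14:30.
Windows ≥ 30 min: 12:30–13:00, 13:30–14:30.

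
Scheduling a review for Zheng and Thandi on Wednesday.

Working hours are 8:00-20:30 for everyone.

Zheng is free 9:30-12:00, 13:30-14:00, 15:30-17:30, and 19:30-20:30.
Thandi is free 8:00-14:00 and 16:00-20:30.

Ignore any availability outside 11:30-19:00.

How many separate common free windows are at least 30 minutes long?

3

Zheng ∩ Thandi: 09:30–12:00, 13:30–14:00, 16:00–17:30, 19:30–20:30.
Restricted to 11:30–19:00: 11:30–12:00, 13:30–14:00, 16:00–17:30.
Windows ≥ 30 min: 11:30–12:00, 13:30–14:00, 16:00–17:30.
That's 3 windows.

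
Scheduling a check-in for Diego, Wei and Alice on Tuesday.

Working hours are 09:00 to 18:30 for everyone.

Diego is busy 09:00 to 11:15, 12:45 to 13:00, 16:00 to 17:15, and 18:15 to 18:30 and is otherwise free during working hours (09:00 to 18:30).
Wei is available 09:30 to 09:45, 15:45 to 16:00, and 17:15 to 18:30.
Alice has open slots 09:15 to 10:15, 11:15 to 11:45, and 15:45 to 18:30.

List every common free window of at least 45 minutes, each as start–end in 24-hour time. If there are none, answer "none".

17:15–18:15

Diego free within 09:00–18:30: 11:15–12:45, 13:00–16:00, 17:15–18:15.
Diego ∩ Wei: 15:45–16:00, 17:15–18:15.
Diego ∩ Wei ∩ Alice: 15:45–16:00, 17:15–18:15.
Windows ≥ 45 min: 17:15–18:15.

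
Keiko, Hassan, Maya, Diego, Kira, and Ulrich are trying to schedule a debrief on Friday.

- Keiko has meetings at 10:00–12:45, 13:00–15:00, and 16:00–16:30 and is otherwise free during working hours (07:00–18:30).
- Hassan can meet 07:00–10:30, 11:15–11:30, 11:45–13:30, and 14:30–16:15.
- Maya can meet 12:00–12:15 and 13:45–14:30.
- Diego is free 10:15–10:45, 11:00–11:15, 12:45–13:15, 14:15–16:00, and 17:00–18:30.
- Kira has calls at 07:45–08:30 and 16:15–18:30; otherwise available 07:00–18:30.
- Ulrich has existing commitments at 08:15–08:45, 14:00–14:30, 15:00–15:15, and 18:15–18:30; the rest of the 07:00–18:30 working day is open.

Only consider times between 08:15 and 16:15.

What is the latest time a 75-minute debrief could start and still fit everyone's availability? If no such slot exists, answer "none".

Keiko free within 07:00–18:30: 07:00–10:00, 12:45–13:00, 15:00–16:00, 16:30–18:30.
Kira free within 07:00–18:30: 07:00–07:45, 08:30–16:15.
Ulrich free within 07:00–18:30: 07:00–08:15, 08:45–14:00, 14:30–15:00, 15:15–18:15.
Keiko ∩ Hassan: 07:00–10:00, 12:45–13:00, 15:00–16:00.
Keiko ∩ Hassan ∩ Maya: (none).
Keiko ∩ Hassan ∩ Maya ∩ Diego: (none).
Keiko ∩ Hassan ∩ Maya ∩ Diego ∩ Kira: (none).
Keiko ∩ Hassan ∩ Maya ∩ Diego ∩ Kira ∩ Ulrich: (none).
Restricted to 08:15–16:15: (none).
Windows ≥ 75 min: (none).

none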